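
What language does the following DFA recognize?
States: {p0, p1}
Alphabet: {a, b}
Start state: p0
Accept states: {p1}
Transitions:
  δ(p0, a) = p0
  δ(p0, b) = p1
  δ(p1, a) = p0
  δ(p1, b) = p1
Testing a few strings:
  'ab' → accept
  'b' → accept
  'a' → reject
  'aa' → reject
State roles: p0=last symbol not b; p1=last symbol is b
All strings over {a,b} ending with b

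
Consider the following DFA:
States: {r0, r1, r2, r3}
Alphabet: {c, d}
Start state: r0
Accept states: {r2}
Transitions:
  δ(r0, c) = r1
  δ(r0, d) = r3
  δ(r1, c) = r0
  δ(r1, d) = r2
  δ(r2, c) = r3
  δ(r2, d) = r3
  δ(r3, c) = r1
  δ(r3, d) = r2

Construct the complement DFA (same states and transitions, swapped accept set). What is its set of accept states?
Complement accept states = All states \ Original accept states
= {r0, r1, r2, r3} \ {r2}
{r0, r1, r3}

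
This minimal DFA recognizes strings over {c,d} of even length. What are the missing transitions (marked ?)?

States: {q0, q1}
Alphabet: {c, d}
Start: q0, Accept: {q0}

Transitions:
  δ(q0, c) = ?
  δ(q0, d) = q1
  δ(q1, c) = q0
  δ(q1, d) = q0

From the language and accept set, identify what each state tracks — q0: even length so far; q1: odd length so far.
Each missing δ(q, a) is the state matching the new tracked value after reading a.
δ(q0, c) = q1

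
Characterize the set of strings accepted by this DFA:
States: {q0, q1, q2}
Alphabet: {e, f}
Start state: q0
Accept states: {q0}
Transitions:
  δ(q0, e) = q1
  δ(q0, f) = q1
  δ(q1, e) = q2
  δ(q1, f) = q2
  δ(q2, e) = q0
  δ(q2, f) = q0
Testing a few strings:
  'fff' → accept
  'eee' → accept
  'ffee' → reject
  'fe' → reject
State roles: q0=length ≡ 0 (mod 3); q1=length ≡ 1 (mod 3); q2=length ≡ 2 (mod 3)
All strings over {e,f} whose length is a multiple of 3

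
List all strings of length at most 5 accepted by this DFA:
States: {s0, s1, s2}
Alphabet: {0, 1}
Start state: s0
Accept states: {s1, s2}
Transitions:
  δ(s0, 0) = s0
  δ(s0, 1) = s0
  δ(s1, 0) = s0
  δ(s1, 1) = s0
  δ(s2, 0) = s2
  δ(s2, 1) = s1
None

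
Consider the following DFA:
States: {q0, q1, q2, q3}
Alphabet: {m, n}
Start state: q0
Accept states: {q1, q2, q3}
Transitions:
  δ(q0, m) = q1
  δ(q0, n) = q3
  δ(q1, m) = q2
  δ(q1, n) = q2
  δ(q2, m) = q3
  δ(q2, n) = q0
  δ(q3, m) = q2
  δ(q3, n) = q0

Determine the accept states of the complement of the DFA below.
Complement accept states = All states \ Original accept states
= {q0, q1, q2, q3} \ {q1, q2, q3}
{q0}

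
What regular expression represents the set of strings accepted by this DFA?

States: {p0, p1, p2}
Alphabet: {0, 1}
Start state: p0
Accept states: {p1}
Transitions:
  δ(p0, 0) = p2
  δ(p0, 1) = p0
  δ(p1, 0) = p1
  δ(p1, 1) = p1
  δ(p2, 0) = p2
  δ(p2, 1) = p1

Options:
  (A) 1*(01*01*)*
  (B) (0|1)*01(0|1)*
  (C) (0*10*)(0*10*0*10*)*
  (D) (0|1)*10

Check each option against the DFA on short strings; one disagreement eliminates an option:
  (A) 1*(01*01*)*: on ε the DFA stays in p0 and rejects (p0 ∉ Accept), but the regex matches it → eliminate
  (B) (0|1)*01(0|1)*: agrees with the DFA on every string of length ≤ 6
  (C) (0*10*)(0*10*0*10*)*: on '1' the DFA goes p0 → p0 and rejects (p0 ∉ Accept), but the regex matches it → eliminate
  (D) (0|1)*10: on '01' the DFA goes p0 → p2 → p1 and accepts (p1 ∈ Accept), but the regex does not match it → eliminate
Only (B) is consistent with the DFA.
(B) (0|1)*01(0|1)*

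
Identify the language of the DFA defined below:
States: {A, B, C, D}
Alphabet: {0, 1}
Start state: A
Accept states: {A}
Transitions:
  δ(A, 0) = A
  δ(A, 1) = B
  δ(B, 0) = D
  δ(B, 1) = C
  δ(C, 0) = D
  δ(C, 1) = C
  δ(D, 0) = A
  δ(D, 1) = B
Testing a few strings:
  '111' → reject
  '1001' → reject
  '010' → reject
  '000' → accept
State roles: A=value ≡ 0 (mod 4); B=value ≡ 1 (mod 4); C=value ≡ 3 (mod 4); D=value ≡ 2 (mod 4)
All binary strings representing a multiple of 4 (read in base 2; leading zeros allowed and ε counts as 0)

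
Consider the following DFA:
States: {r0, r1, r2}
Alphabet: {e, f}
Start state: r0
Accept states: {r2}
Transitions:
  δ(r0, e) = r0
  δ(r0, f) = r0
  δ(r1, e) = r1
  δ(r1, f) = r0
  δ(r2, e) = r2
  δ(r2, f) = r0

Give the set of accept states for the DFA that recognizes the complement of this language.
Complement accept states = All states \ Original accept states
= {r0, r1, r2} \ {r2}
{r0, r1}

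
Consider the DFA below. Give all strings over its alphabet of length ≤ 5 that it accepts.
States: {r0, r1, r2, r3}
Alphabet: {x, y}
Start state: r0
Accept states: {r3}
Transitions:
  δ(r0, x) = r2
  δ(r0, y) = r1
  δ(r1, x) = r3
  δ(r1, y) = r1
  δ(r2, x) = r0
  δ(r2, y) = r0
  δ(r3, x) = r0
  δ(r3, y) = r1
yx, yyx, xxyx, xyyx, yxyx, yyyx, xxyyx, xyyyx, yxxyx, yxyyx, yyxyx, yyyyx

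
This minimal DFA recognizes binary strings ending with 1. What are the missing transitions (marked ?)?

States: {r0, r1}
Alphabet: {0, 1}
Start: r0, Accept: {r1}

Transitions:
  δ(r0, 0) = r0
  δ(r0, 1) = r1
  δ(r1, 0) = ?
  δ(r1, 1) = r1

From the language and accept set, identify what each state tracks — r0: last symbol not 1; r1: last symbol is 1.
Each missing δ(q, a) is the state matching the new tracked value after reading a.
δ(r1, 0) = r0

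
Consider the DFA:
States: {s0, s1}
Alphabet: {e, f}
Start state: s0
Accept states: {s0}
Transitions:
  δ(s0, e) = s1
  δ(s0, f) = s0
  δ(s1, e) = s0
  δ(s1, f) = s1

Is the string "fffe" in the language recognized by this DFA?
Processing string "fffe":
  s0 --f--> s0
  s0 --f--> s0
  s0 --f--> s0
  s0 --e--> s1
Final state: s1
Accept states: {s0}
No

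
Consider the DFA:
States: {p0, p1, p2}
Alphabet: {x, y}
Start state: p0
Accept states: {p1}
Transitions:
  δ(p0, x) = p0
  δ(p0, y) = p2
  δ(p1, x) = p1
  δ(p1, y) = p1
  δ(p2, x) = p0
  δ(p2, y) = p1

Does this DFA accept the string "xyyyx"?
Processing string "xyyyx":
  p0 --x--> p0
  p0 --y--> p2
  p2 --y--> p1
  p1 --y--> p1
  p1 --x--> p1
Final state: p1
Accept states: {p1}
Yes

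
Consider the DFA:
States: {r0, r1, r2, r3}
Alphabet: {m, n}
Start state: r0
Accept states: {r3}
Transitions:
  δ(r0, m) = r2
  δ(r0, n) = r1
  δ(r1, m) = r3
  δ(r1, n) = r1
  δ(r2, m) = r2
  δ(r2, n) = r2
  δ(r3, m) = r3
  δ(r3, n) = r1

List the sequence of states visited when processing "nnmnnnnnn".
read 'n': r0 → r1
  read 'n': r1 → r1
  read 'm': r1 → r3
  read 'n': r3 → r1
  read 'n': r1 → r1
  read 'n': r1 → r1
  read 'n': r1 → r1
  read 'n': r1 → r1
  read 'n': r1 → r1
r0 -> r1 -> r1 -> r3 -> r1 -> r1 -> r1 -> r1 -> r1 -> r1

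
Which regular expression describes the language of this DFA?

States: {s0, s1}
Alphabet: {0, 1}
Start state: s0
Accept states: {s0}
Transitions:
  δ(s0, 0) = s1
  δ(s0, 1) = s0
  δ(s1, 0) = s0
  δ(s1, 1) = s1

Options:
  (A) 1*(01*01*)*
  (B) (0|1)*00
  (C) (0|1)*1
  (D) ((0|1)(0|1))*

Check each option against the DFA on short strings; one disagreement eliminates an option:
  (A) 1*(01*01*)*: agrees with the DFA on every string of length ≤ 6
  (B) (0|1)*00: on ε the DFA stays in s0 and accepts (s0 ∈ Accept), but the regex does not match it → eliminate
  (C) (0|1)*1: on ε the DFA stays in s0 and accepts (s0 ∈ Accept), but the regex does not match it → eliminate
  (D) ((0|1)(0|1))*: on '1' the DFA goes s0 → s0 and accepts (s0 ∈ Accept), but the regex does not match it → eliminate
Only (A) is consistent with the DFA.
(A) 1*(01*01*)*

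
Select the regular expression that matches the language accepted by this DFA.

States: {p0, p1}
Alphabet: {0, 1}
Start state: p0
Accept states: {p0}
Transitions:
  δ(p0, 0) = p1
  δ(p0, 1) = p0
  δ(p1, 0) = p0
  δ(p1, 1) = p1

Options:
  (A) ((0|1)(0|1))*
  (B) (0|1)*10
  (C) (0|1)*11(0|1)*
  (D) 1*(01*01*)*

Check each option against the DFA on short strings; one disagreement eliminates an option:
  (A) ((0|1)(0|1))*: on '1' the DFA goes p0 → p0 and accepts (p0 ∈ Accept), but the regex does not match it → eliminate
  (B) (0|1)*10: on ε the DFA stays in p0 and accepts (p0 ∈ Accept), but the regex does not match it → eliminate
  (C) (0|1)*11(0|1)*: on ε the DFA stays in p0 and accepts (p0 ∈ Accept), but the regex does not match it → eliminate
  (D) 1*(01*01*)*: agrees with the DFA on every string of length ≤ 6
Only (D) is consistent with the DFA.
(D) 1*(01*01*)*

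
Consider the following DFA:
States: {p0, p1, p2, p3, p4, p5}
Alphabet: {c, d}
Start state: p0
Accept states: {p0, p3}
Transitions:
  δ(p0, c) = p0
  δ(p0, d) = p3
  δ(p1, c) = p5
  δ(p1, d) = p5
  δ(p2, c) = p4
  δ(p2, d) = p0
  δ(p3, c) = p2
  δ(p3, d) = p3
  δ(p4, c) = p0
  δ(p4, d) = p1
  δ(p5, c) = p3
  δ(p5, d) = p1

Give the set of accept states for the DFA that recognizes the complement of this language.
Complement accept states = All states \ Original accept states
= {p0, p1, p2, p3, p4, p5} \ {p0, p3}
{p1, p2, p4, p5}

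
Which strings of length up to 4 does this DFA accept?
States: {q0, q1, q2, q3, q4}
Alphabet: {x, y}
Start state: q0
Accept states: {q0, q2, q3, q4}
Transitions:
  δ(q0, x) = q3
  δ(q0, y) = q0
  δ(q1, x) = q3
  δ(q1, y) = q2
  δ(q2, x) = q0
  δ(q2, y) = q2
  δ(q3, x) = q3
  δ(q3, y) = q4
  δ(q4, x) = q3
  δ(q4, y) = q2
ε, x, y, xx, xy, yx, yy, xxx, xxy, xyx, xyy, yxx, yxy, yyx, yyy, xxxx, xxxy, xxyx, xxyy, xyxx, xyxy, xyyx, xyyy, yxxx, yxxy, yxyx, yxyy, yyxx, yyxy, yyyx, yyyy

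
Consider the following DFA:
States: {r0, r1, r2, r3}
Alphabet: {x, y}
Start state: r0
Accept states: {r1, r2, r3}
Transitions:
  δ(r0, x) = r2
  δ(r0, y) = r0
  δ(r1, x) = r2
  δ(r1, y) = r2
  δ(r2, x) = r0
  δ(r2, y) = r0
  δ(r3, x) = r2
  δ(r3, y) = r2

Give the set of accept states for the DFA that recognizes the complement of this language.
Complement accept states = All states \ Original accept states
= {r0, r1, r2, r3} \ {r1, r2, r3}
{r0}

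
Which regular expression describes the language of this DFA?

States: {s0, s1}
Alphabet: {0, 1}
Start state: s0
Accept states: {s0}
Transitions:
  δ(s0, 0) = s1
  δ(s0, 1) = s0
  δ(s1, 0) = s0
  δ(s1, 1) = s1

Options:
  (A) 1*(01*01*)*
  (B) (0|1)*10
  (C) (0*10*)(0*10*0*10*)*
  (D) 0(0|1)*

Check each option against the DFA on short strings; one disagreement eliminates an option:
  (A) 1*(01*01*)*: agrees with the DFA on every string of length ≤ 6
  (B) (0|1)*10: on ε the DFA stays in s0 and accepts (s0 ∈ Accept), but the regex does not match it → eliminate
  (C) (0*10*)(0*10*0*10*)*: on ε the DFA stays in s0 and accepts (s0 ∈ Accept), but the regex does not match it → eliminate
  (D) 0(0|1)*: on ε the DFA stays in s0 and accepts (s0 ∈ Accept), but the regex does not match it → eliminate
Only (A) is consistent with the DFA.
(A) 1*(01*01*)*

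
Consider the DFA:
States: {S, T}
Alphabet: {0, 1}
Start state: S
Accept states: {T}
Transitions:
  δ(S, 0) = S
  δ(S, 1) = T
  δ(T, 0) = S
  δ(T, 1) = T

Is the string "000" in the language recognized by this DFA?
Processing string "000":
  S --0--> S
  S --0--> S
  S --0--> S
Final state: S
Accept states: {T}
No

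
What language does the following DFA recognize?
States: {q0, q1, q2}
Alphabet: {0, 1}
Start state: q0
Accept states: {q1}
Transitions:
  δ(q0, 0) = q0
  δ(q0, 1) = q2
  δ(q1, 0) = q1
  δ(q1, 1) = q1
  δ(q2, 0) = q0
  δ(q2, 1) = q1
Testing a few strings:
  '101' → reject
  '1' → reject
  '11' → accept
  '10' → reject
State roles: q0=no progress toward 11; q1=substring 11 seen; q2=one trailing 1
All binary strings containing the substring 11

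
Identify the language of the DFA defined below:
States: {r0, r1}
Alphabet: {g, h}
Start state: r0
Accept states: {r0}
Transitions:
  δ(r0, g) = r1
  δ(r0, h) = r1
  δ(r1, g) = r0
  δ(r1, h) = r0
Testing a few strings:
  'ghh' → reject
  'hh' → accept
  'h' → reject
  'ghg' → reject
State roles: r0=even length so far; r1=odd length so far
All strings over {g,h} of even length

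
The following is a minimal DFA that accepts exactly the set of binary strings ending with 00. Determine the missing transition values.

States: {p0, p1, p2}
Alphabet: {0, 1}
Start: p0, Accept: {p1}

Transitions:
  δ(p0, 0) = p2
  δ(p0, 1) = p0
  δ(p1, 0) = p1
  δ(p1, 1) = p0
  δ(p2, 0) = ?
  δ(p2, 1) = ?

From the language and accept set, identify what each state tracks — p0: last symbol not 0; p1: two trailing 0's; p2: one trailing 0.
Each missing δ(q, a) is the state matching the new tracked value after reading a.
δ(p2, 0) = p1; δ(p2, 1) = p0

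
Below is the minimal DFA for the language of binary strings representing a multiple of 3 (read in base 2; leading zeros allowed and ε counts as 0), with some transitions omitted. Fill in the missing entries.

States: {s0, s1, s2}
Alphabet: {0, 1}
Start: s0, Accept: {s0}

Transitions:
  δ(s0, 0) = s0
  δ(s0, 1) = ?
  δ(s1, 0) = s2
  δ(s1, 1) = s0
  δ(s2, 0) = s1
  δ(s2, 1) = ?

From the language and accept set, identify what each state tracks — s0: value ≡ 0 (mod 3); s1: value ≡ 1 (mod 3); s2: value ≡ 2 (mod 3).
Each missing δ(q, a) is the state matching the new tracked value after reading a.
δ(s0, 1) = s1; δ(s2, 1) = s2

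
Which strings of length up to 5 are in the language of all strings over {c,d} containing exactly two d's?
dd, cdd, dcd, ddc, ccdd, cdcd, cddc, dccd, dcdc, ddcc, cccdd, ccdcd, ccddc, cdccd, cdcdc, cddcc, dcccd, dccdc, dcdcc, ddccc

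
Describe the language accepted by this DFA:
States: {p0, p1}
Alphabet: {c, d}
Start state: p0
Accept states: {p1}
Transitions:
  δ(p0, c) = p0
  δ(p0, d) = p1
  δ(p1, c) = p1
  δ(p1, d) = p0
Testing a few strings:
  'ccc' → reject
  'cd' → accept
  'dd' → reject
  'dc' → accept
State roles: p0=even number of d's so far; p1=odd number of d's so far
All strings over {c,d} with an odd number of d's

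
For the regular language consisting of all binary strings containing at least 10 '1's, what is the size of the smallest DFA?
By Myhill–Nerode, count the distinguishable equivalence classes: 11 classes — having seen 0, 1, …, 9, or ≥10 copies of '1'; any two classes i < j (j ≤ 10) are distinguished by the string 1^(10−j), which takes class j to 10 copies (accepted) but leaves class i below 10 (rejected).
11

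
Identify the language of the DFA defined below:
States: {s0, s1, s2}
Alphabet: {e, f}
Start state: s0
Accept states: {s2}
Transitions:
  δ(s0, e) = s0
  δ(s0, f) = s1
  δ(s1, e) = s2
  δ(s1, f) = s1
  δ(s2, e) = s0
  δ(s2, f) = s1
Testing a few strings:
  'fef' → reject
  'eee' → reject
  'ef' → reject
  'fff' → reject
State roles: s0=no suffix match; s1=one trailing f; s2=suffix is fe
All strings over {e,f} ending with fe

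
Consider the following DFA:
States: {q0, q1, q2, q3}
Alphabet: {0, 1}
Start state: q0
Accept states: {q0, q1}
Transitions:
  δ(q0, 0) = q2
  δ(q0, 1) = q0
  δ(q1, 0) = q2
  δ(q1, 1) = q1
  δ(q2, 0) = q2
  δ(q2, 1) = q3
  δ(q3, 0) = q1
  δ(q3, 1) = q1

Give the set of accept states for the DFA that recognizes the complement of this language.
Complement accept states = All states \ Original accept states
= {q0, q1, q2, q3} \ {q0, q1}
{q2, q3}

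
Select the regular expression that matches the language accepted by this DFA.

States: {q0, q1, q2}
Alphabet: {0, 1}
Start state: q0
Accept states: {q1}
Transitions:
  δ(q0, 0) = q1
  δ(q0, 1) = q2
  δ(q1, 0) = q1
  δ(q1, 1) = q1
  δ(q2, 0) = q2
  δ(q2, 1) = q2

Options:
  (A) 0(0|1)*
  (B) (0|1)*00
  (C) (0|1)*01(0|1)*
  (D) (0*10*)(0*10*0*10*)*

Check each option against the DFA on short strings; one disagreement eliminates an option:
  (A) 0(0|1)*: agrees with the DFA on every string of length ≤ 6
  (B) (0|1)*00: on '0' the DFA goes q0 → q1 and accepts (q1 ∈ Accept), but the regex does not match it → eliminate
  (C) (0|1)*01(0|1)*: on '0' the DFA goes q0 → q1 and accepts (q1 ∈ Accept), but the regex does not match it → eliminate
  (D) (0*10*)(0*10*0*10*)*: on '0' the DFA goes q0 → q1 and accepts (q1 ∈ Accept), but the regex does not match it → eliminate
Only (A) is consistent with the DFA.
(A) 0(0|1)*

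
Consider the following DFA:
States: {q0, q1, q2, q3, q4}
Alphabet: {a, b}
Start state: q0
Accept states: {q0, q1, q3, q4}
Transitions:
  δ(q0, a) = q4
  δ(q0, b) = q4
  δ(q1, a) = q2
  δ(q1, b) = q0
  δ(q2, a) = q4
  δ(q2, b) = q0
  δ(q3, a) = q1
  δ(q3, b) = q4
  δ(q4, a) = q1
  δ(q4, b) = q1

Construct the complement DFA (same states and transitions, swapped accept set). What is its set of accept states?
Complement accept states = All states \ Original accept states
= {q0, q1, q2, q3, q4} \ {q0, q1, q3, q4}
{q2}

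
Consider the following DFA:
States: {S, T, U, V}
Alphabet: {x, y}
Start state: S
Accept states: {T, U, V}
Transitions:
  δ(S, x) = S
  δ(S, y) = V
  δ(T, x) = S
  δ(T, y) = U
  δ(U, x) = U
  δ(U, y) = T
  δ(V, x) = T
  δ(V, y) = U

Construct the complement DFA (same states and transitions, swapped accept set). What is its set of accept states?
Complement accept states = All states \ Original accept states
= {S, T, U, V} \ {T, U, V}
{S}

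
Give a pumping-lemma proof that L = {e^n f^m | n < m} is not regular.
Assume L is regular with pumping length p. Idea: pumping up the e-block makes the e-count reach the f-count.
Choose s = e^p f^(p+1) ∈ L. By the pumping lemma, s = xyz with |xy| ≤ p, |y| > 0, so y = e^k with k ≥ 1. Then xy²z = e^(p+k) f^(p+1). Since p+k ≥ p+1, the number of e's is no longer strictly less than the number of f's, so xy²z ∉ L.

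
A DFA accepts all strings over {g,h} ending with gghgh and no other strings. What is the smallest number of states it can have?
By Myhill–Nerode, count the distinguishable equivalence classes: 6 classes — one per longest suffix of the input that is a prefix of 'gghgh' (lengths 0 through 5); only the length-5 class is accepting.
6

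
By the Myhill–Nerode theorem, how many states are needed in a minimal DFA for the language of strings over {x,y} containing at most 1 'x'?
By Myhill–Nerode, count the distinguishable equivalence classes: 3 classes — having seen 0, 1, or >1 copies of 'x'; counts 0 through 1 are accepting and >1 is dead.
3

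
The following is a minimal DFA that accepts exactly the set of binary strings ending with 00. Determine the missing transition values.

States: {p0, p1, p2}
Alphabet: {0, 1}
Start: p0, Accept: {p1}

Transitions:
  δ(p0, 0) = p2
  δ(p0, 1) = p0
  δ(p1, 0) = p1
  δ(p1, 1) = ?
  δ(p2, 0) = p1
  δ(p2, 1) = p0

From the language and accept set, identify what each state tracks — p0: last symbol not 0; p1: two trailing 0's; p2: one trailing 0.
Each missing δ(q, a) is the state matching the new tracked value after reading a.
δ(p1, 1) = p0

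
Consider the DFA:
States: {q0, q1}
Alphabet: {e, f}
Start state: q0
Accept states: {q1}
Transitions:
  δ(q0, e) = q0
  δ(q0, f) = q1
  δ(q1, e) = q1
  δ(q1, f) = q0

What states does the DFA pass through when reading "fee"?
read 'f': q0 → q1
  read 'e': q1 → q1
  read 'e': q1 → q1
q0 -> q1 -> q1 -> q1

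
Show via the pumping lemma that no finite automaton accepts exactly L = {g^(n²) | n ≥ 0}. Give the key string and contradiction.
Assume L is regular with pumping length p. Idea: pumping adds a fixed amount, but gaps between consecutive squares grow.
Choose s = g^(p²) (length p² ≥ p). By the pumping lemma, s = xyz with |xy| ≤ p, |y| > 0, so |y| = k with 1 ≤ k ≤ p. Then |xy²z| = p²+k. Since p² < p²+k ≤ p²+p < (p+1)², the length p²+k lies strictly between consecutive squares, so it is not a perfect square and xy²z ∉ L.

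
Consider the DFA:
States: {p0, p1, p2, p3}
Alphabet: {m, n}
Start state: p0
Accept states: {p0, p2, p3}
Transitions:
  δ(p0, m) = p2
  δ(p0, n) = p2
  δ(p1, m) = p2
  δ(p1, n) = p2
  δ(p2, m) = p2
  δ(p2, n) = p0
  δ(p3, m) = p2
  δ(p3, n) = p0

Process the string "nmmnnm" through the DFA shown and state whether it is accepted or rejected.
Processing string "nmmnnm":
  p0 --n--> p2
  p2 --m--> p2
  p2 --m--> p2
  p2 --n--> p0
  p0 --n--> p2
  p2 --m--> p2
Final state: p2
Accept states: {p0, p2, p3}
Yes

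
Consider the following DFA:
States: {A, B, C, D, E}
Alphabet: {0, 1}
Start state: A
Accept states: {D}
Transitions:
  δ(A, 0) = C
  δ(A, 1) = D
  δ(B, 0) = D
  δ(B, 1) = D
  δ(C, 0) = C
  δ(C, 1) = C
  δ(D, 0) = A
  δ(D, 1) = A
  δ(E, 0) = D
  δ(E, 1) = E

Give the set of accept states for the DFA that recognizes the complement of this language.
Complement accept states = All states \ Original accept states
= {A, B, C, D, E} \ {D}
{A, B, C, E}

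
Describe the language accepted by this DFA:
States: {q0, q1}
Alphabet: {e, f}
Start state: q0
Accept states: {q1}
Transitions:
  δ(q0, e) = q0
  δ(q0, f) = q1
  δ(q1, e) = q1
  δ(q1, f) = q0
Testing a few strings:
  'efe' → accept
  'ff' → reject
  'ef' → accept
  'ffe' → reject
State roles: q0=even number of f's so far; q1=odd number of f's so far
All strings over {e,f} with an odd number of f's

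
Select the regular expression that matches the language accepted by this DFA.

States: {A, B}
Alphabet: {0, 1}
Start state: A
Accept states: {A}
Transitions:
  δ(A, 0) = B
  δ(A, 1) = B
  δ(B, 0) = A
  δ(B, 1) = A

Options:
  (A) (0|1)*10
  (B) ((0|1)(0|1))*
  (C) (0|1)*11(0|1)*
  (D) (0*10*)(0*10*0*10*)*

Check each option against the DFA on short strings; one disagreement eliminates an option:
  (A) (0|1)*10: on ε the DFA stays in A and accepts (A ∈ Accept), but the regex does not match it → eliminate
  (B) ((0|1)(0|1))*: agrees with the DFA on every string of length ≤ 6
  (C) (0|1)*11(0|1)*: on ε the DFA stays in A and accepts (A ∈ Accept), but the regex does not match it → eliminate
  (D) (0*10*)(0*10*0*10*)*: on ε the DFA stays in A and accepts (A ∈ Accept), but the regex does not match it → eliminate
Only (B) is consistent with the DFA.
(B) ((0|1)(0|1))*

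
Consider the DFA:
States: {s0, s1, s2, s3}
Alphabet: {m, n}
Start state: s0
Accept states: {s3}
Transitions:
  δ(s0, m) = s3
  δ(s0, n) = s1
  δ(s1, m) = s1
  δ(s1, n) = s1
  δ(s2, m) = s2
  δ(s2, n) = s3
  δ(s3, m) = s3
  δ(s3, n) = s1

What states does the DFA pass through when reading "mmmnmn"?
read 'm': s0 → s3
  read 'm': s3 → s3
  read 'm': s3 → s3
  read 'n': s3 → s1
  read 'm': s1 → s1
  read 'n': s1 → s1
s0 -> s3 -> s3 -> s3 -> s1 -> s1 -> s1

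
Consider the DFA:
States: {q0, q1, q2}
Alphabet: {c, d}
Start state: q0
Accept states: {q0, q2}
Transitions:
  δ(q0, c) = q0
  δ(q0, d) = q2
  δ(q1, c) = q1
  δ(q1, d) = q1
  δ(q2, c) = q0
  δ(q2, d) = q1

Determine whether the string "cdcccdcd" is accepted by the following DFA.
Processing string "cdcccdcd":
  q0 --c--> q0
  q0 --d--> q2
  q2 --c--> q0
  q0 --c--> q0
  q0 --c--> q0
  q0 --d--> q2
  q2 --c--> q0
  q0 --d--> q2
Final state: q2
Accept states: {q0, q2}
Yes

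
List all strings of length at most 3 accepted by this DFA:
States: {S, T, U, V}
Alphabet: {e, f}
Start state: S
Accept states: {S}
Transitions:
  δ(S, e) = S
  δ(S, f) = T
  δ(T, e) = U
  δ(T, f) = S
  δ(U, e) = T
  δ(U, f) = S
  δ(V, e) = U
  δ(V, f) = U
ε, e, ee, ff, eee, eff, fef, ffe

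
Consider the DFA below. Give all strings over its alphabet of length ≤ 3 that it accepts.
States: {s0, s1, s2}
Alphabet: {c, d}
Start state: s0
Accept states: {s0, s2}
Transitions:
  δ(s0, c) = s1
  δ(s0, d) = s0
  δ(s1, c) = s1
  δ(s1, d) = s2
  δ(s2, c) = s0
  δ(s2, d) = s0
ε, d, cd, dd, ccd, cdc, cdd, dcd, ddd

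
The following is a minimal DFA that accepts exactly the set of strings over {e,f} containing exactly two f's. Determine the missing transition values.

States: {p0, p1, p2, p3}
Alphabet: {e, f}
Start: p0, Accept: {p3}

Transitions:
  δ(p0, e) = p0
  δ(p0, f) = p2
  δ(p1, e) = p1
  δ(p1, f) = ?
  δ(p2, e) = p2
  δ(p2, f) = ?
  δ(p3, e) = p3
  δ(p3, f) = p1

From the language and accept set, identify what each state tracks — p0: zero f's; p1: ≥ three f's (dead); p2: one f; p3: two f's.
Each missing δ(q, a) is the state matching the new tracked value after reading a.
δ(p1, f) = p1; δ(p2, f) = p3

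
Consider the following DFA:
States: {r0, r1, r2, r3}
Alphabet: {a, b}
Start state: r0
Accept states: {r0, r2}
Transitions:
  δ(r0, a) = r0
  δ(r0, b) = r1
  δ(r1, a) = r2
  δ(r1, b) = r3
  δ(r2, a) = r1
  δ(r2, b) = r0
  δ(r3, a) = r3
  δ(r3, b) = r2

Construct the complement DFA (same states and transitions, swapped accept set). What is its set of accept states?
Complement accept states = All states \ Original accept states
= {r0, r1, r2, r3} \ {r0, r2}
{r1, r3}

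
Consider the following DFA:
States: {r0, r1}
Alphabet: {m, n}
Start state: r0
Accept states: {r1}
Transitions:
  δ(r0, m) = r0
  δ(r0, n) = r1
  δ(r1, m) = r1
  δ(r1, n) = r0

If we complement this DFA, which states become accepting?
Complement accept states = All states \ Original accept states
= {r0, r1} \ {r1}
{r0}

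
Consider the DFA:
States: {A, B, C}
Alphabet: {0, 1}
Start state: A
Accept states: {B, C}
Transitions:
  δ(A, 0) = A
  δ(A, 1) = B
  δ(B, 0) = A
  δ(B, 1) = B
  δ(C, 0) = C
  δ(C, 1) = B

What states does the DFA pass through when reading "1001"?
read '1': A → B
  read '0': B → A
  read '0': A → A
  read '1': A → B
A -> B -> A -> A -> B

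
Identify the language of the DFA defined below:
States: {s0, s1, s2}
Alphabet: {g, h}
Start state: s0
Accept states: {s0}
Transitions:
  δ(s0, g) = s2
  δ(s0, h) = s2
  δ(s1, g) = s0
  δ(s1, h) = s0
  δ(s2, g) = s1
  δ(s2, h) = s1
Testing a few strings:
  'ghg' → accept
  'gg' → reject
  'hgg' → accept
  'gghg' → reject
State roles: s0=length ≡ 0 (mod 3); s1=length ≡ 2 (mod 3); s2=length ≡ 1 (mod 3)
All strings over {g,h} whose length is a multiple of 3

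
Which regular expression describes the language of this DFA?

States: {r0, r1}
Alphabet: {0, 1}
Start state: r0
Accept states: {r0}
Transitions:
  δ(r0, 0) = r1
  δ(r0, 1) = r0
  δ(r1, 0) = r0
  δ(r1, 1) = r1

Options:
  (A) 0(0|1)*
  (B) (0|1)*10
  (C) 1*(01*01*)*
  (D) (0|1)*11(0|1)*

Check each option against the DFA on short strings; one disagreement eliminates an option:
  (A) 0(0|1)*: on ε the DFA stays in r0 and accepts (r0 ∈ Accept), but the regex does not match it → eliminate
  (B) (0|1)*10: on ε the DFA stays in r0 and accepts (r0 ∈ Accept), but the regex does not match it → eliminate
  (C) 1*(01*01*)*: agrees with the DFA on every string of length ≤ 6
  (D) (0|1)*11(0|1)*: on ε the DFA stays in r0 and accepts (r0 ∈ Accept), but the regex does not match it → eliminate
Only (C) is consistent with the DFA.
(C) 1*(01*01*)*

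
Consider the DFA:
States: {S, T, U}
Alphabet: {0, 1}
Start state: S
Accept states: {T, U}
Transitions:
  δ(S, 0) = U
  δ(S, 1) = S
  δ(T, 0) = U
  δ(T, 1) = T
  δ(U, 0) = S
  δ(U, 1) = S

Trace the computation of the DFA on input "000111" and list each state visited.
read '0': S → U
  read '0': U → S
  read '0': S → U
  read '1': U → S
  read '1': S → S
  read '1': S → S
S -> U -> S -> U -> S -> S -> S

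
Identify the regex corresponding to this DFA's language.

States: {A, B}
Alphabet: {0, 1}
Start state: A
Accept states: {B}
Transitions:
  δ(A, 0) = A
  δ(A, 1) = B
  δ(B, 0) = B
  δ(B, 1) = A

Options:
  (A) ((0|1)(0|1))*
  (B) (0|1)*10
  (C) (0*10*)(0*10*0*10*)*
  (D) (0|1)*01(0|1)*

Check each option against the DFA on short strings; one disagreement eliminates an option:
  (A) ((0|1)(0|1))*: on ε the DFA stays in A and rejects (A ∉ Accept), but the regex matches it → eliminate
  (B) (0|1)*10: on '1' the DFA goes A → B and accepts (B ∈ Accept), but the regex does not match it → eliminate
  (C) (0*10*)(0*10*0*10*)*: agrees with the DFA on every string of length ≤ 6
  (D) (0|1)*01(0|1)*: on '1' the DFA goes A → B and accepts (B ∈ Accept), but the regex does not match it → eliminate
Only (C) is consistent with the DFA.
(C) (0*10*)(0*10*0*10*)*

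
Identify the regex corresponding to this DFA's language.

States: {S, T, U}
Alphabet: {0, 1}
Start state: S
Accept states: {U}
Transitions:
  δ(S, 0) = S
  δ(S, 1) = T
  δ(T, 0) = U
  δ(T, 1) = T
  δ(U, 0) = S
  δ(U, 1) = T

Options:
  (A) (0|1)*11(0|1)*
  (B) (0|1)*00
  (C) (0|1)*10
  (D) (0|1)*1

Check each option against the DFA on short strings; one disagreement eliminates an option:
  (A) (0|1)*11(0|1)*: on '10' the DFA goes S → T → U and accepts (U ∈ Accept), but the regex does not match it → eliminate
  (B) (0|1)*00: on '00' the DFA goes S → S → S and rejects (S ∉ Accept), but the regex matches it → eliminate
  (C) (0|1)*10: agrees with the DFA on every string of length ≤ 6
  (D) (0|1)*1: on '1' the DFA goes S → T and rejects (T ∉ Accept), but the regex matches it → eliminate
Only (C) is consistent with the DFA.
(C) (0|1)*10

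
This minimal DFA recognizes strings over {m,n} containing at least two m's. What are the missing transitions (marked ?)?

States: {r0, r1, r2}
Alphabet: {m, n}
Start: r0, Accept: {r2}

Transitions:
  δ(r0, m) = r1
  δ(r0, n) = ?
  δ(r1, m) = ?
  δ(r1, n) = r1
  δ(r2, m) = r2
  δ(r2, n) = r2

From the language and accept set, identify what each state tracks — r0: zero m's seen; r1: one m seen; r2: ≥ two m's seen.
Each missing δ(q, a) is the state matching the new tracked value after reading a.
δ(r0, n) = r0; δ(r1, m) = r2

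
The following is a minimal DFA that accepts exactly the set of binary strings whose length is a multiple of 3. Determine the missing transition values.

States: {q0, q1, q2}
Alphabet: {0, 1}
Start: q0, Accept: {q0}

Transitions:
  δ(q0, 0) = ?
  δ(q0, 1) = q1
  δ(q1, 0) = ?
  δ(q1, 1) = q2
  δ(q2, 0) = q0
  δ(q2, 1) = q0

From the language and accept set, identify what each state tracks — q0: length ≡ 0 (mod 3); q1: length ≡ 1 (mod 3); q2: length ≡ 2 (mod 3).
Each missing δ(q, a) is the state matching the new tracked value after reading a.
δ(q0, 0) = q1; δ(q1, 0) = q2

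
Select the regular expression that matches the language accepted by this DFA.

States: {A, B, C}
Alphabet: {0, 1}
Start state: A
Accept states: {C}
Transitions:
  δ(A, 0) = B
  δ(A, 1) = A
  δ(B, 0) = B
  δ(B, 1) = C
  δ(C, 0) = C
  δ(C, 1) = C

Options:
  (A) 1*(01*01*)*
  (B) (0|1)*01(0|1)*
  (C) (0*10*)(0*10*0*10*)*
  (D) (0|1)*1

Check each option against the DFA on short strings; one disagreement eliminates an option:
  (A) 1*(01*01*)*: on ε the DFA stays in A and rejects (A ∉ Accept), but the regex matches it → eliminate
  (B) (0|1)*01(0|1)*: agrees with the DFA on every string of length ≤ 6
  (C) (0*10*)(0*10*0*10*)*: on '1' the DFA goes A → A and rejects (A ∉ Accept), but the regex matches it → eliminate
  (D) (0|1)*1: on '1' the DFA goes A → A and rejects (A ∉ Accept), but the regex matches it → eliminate
Only (B) is consistent with the DFA.
(B) (0|1)*01(0|1)*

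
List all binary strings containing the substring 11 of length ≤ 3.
11, 011, 110, 111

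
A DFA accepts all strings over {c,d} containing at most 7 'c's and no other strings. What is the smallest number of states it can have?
By Myhill–Nerode, count the distinguishable equivalence classes: 9 classes — having seen 0, 1, …, 7, or >7 copies of 'c'; counts 0 through 7 are accepting and >7 is dead.
9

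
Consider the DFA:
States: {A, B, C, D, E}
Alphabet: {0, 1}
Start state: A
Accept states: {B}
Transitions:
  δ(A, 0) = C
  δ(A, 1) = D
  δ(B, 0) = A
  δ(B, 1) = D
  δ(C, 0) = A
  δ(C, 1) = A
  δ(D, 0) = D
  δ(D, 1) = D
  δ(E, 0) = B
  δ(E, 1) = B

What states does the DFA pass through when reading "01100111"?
read '0': A → C
  read '1': C → A
  read '1': A → D
  read '0': D → D
  read '0': D → D
  read '1': D → D
  read '1': D → D
  read '1': D → D
A -> C -> A -> D -> D -> D -> D -> D -> D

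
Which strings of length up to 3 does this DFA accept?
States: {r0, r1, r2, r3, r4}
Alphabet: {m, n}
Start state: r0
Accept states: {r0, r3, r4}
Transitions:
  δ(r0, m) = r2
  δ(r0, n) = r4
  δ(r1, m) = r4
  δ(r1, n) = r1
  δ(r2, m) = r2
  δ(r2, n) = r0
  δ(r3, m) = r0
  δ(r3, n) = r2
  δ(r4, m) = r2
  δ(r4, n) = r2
ε, n, mn, mmn, mnn, nmn, nnn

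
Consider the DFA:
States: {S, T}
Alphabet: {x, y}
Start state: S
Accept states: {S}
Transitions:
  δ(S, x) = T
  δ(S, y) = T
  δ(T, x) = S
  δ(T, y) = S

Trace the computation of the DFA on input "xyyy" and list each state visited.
read 'x': S → T
  read 'y': T → S
  read 'y': S → T
  read 'y': T → S
S -> T -> S -> T -> S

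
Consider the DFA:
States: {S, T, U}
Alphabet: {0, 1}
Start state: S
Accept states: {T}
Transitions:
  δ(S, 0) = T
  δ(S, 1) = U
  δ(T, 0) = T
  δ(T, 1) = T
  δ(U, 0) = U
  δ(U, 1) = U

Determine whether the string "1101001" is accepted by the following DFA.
Processing string "1101001":
  S --1--> U
  U --1--> U
  U --0--> U
  U --1--> U
  U --0--> U
  U --0--> U
  U --1--> U
Final state: U
Accept states: {T}
No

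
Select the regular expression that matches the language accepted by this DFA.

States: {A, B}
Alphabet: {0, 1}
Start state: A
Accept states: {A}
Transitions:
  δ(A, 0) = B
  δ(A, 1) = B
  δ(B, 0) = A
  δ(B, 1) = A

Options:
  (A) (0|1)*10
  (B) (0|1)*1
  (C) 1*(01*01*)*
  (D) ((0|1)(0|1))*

Check each option against the DFA on short strings; one disagreement eliminates an option:
  (A) (0|1)*10: on ε the DFA stays in A and accepts (A ∈ Accept), but the regex does not match it → eliminate
  (B) (0|1)*1: on ε the DFA stays in A and accepts (A ∈ Accept), but the regex does not match it → eliminate
  (C) 1*(01*01*)*: on '1' the DFA goes A → B and rejects (B ∉ Accept), but the regex matches it → eliminate
  (D) ((0|1)(0|1))*: agrees with the DFA on every string of length ≤ 6
Only (D) is consistent with the DFA.
(D) ((0|1)(0|1))*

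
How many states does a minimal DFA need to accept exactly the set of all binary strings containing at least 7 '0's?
By Myhill–Nerode, count the distinguishable equivalence classes: 8 classes — having seen 0, 1, …, 6, or ≥7 copies of '0'; any two classes i < j (j ≤ 7) are distinguished by the string 0^(7−j), which takes class j to 7 copies (accepted) but leaves class i below 7 (rejected).
8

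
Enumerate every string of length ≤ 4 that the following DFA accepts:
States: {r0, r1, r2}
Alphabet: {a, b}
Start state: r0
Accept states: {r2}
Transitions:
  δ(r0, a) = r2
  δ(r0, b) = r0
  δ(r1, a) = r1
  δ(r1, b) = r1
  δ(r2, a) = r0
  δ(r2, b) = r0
a, ba, aaa, aba, bba, aaba, abba, baaa, baba, bbba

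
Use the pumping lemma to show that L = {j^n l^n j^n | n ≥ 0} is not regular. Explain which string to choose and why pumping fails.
Assume L is regular with pumping length p. Idea: pumping the first j-block unbalances it against the other two.
Choose s = j^p l^p j^p ∈ L (|s| = 3p ≥ p). By the pumping lemma, s = xyz with |xy| ≤ p, |y| > 0, so y = j^k with k ≥ 1, inside the first j-block. Then xy²z = j^(p+k) l^p j^p. The first block has length p+k ≠ p, so the three block lengths are no longer equal and xy²z ∉ L.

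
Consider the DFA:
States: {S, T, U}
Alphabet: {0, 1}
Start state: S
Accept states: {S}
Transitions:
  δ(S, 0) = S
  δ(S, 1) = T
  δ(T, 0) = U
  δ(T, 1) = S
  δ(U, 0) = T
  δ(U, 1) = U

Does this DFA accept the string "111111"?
Processing string "111111":
  S --1--> T
  T --1--> S
  S --1--> T
  T --1--> S
  S --1--> T
  T --1--> S
Final state: S
Accept states: {S}
Yes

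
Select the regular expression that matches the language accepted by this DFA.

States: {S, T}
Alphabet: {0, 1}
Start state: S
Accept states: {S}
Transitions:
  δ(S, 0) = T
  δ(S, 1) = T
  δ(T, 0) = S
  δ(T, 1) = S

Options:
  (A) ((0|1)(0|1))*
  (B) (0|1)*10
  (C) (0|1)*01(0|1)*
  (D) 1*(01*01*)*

Check each option against the DFA on short strings; one disagreement eliminates an option:
  (A) ((0|1)(0|1))*: agrees with the DFA on every string of length ≤ 6
  (B) (0|1)*10: on ε the DFA stays in S and accepts (S ∈ Accept), but the regex does not match it → eliminate
  (C) (0|1)*01(0|1)*: on ε the DFA stays in S and accepts (S ∈ Accept), but the regex does not match it → eliminate
  (D) 1*(01*01*)*: on '1' the DFA goes S → T and rejects (T ∉ Accept), but the regex matches it → eliminate
Only (A) is consistent with the DFA.
(A) ((0|1)(0|1))*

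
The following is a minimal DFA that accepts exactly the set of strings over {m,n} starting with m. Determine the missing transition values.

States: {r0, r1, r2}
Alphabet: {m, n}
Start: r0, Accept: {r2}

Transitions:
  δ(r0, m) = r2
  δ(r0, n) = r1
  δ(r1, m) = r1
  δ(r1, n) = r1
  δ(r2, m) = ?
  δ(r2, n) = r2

From the language and accept set, identify what each state tracks — r0: no input read; r1: started with n (dead); r2: started with m.
Each missing δ(q, a) is the state matching the new tracked value after reading a.
δ(r2, m) = r2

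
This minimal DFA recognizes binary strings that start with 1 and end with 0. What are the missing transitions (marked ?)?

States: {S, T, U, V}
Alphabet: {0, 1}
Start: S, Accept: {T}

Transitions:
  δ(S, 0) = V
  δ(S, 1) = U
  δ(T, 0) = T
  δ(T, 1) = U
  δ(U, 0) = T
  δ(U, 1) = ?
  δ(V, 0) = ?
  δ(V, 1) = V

From the language and accept set, identify what each state tracks — S: no input read; T: started with 1, last symbol 0; U: started with 1, last symbol 1; V: started with 0 (dead).
Each missing δ(q, a) is the state matching the new tracked value after reading a.
δ(U, 1) = U; δ(V, 0) = V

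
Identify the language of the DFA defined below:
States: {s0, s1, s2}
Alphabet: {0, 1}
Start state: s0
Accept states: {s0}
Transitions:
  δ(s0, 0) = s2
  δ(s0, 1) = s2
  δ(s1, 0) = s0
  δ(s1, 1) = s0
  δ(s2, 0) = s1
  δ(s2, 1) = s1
Testing a few strings:
  '100' → accept
  '111' → accept
  '10' → reject
  '01' → reject
State roles: s0=length ≡ 0 (mod 3); s1=length ≡ 2 (mod 3); s2=length ≡ 1 (mod 3)
All binary strings whose length is a multiple of 3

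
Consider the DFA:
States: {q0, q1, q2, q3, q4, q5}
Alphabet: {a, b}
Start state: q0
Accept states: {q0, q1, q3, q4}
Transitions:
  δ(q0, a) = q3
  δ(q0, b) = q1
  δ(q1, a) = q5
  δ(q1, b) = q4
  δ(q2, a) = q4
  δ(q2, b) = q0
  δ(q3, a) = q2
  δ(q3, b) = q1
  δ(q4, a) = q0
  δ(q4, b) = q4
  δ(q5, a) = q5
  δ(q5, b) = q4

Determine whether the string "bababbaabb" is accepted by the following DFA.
Processing string "bababbaabb":
  q0 --b--> q1
  q1 --a--> q5
  q5 --b--> q4
  q4 --a--> q0
  q0 --b--> q1
  q1 --b--> q4
  q4 --a--> q0
  q0 --a--> q3
  q3 --b--> q1
  q1 --b--> q4
Final state: q4
Accept states: {q0, q1, q3, q4}
Yes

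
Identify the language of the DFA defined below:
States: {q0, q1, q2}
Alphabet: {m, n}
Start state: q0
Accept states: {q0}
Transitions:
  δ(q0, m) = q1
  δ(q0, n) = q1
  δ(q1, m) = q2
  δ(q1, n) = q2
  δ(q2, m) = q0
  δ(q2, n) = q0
Testing a few strings:
  'nm' → reject
  'nnn' → accept
  'mmn' → accept
  'nn' → reject
State roles: q0=length ≡ 0 (mod 3); q1=length ≡ 1 (mod 3); q2=length ≡ 2 (mod 3)
All strings over {m,n} whose length is a multiple of 3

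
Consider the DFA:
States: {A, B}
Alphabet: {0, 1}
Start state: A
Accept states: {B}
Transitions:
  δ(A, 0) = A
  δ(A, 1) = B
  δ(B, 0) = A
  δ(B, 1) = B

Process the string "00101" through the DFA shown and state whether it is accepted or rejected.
Processing string "00101":
  A --0--> A
  A --0--> A
  A --1--> B
  B --0--> A
  A --1--> B
Final state: B
Accept states: {B}
Yes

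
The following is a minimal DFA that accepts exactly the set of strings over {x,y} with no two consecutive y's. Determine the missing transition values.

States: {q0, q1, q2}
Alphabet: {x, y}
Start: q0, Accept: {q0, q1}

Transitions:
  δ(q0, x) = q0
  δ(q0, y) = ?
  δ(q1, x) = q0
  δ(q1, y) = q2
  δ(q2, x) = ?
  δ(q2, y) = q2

From the language and accept set, identify what each state tracks — q0: last symbol not y (ok); q1: last symbol y (ok); q2: saw yy (dead).
Each missing δ(q, a) is the state matching the new tracked value after reading a.
δ(q0, y) = q1; δ(q2, x) = q2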